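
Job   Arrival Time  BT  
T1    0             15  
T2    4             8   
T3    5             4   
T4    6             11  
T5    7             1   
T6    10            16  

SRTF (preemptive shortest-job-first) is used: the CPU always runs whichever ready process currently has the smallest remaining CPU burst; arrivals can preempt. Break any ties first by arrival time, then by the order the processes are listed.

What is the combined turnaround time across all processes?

125

Schedule: | T1 0-4 | T2 4-5 | T3 5-7 | T5 7-8 | T3 8-10 | T2 10-17 | T1 17-28 | T4 28-39 | T6 39-55 |
Completion: T1=28  T2=17  T3=10  T4=39  T5=8  T6=55
Turnaround (C−A): T1=28  T2=13  T3=5  T4=33  T5=1  T6=45
Turnaround = completion − arrival: T1=28, T2=13, T3=5, T4=33, T5=1, T6=45
Total turnaround = 28 + 13 + 5 + 33 + 1 + 45 = 125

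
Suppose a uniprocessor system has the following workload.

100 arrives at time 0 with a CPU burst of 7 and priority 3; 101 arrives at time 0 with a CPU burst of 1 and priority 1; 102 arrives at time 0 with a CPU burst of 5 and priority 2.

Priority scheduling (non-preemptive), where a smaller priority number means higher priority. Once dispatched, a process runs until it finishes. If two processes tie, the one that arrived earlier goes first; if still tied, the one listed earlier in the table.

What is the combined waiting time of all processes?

Schedule: | 101 0-1 | 102 1-6 | 100 6-13 |
Completion: 100=13  101=1  102=6
Turnaround (C−A): 100=13  101=1  102=6
Waiting = turnaround − burst: 100=6, 101=0, 102=1
Total waiting = 6 + 0 + 1 = 7

7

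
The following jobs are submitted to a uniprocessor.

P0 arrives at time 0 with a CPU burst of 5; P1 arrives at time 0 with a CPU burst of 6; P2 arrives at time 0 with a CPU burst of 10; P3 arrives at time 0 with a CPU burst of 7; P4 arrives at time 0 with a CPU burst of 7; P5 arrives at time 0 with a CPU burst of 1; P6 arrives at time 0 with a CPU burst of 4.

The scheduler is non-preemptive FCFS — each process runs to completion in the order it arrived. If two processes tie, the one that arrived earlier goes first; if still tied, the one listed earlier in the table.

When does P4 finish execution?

Gantt: | P0 0-5 | P1 5-11 | P2 11-21 | P3 21-28 | P4 28-35 | P5 35-36 | P6 36-40 |
Completion: P0=5  P1=11  P2=21  P3=28  P4=35  P5=36  P6=40

35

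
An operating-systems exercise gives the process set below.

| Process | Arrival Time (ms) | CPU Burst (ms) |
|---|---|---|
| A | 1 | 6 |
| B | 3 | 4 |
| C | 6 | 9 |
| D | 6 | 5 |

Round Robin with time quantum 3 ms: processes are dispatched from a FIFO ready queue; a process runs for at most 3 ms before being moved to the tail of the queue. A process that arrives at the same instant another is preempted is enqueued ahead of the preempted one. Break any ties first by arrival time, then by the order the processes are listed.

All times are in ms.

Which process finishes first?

Timeline: | idle 0-1 | A 1-4 | B 4-7 | A 7-10 | C 10-13 | D 13-16 | B 16-17 | C 17-20 | D 20-22 | C 22-25 |
Completion: A=10  B=17  C=25  D=22
Finish order: A → B → D → C

A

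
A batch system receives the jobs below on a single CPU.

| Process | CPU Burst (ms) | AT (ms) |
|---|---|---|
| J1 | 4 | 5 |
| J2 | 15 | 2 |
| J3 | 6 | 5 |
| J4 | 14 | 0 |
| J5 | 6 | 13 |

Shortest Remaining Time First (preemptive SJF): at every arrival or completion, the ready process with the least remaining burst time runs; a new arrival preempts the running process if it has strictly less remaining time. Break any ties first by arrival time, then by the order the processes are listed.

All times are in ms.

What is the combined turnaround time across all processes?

Gantt: | J4 0-5 | J1 5-9 | J3 9-15 | J5 15-21 | J4 21-30 | J2 30-45 |
Completion: J1=9  J2=45  J3=15  J4=30  J5=21
Turnaround (C−A): J1=4  J2=43  J3=10  J4=30  J5=8
Turnaround = completion − arrival: J1=4, J2=43, J3=10, J4=30, J5=8
Total turnaround = 4 + 43 + 10 + 30 + 8 = 95

95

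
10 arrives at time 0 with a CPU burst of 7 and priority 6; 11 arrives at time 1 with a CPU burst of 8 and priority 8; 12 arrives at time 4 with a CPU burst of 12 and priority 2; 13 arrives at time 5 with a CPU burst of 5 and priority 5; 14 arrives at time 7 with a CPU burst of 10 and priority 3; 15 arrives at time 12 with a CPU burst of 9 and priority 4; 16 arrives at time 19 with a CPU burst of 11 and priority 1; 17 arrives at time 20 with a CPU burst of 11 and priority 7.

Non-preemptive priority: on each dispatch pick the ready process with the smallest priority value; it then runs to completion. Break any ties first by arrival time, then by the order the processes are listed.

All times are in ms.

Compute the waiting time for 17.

Timeline: | 10 0-7 | 12 7-19 | 16 19-30 | 14 30-40 | 15 40-49 | 13 49-54 | 17 54-65 | 11 65-73 |
Completion: 10=7  11=73  12=19  13=54  14=40  15=49  16=30  17=65
Waiting(17) = turnaround − burst = 45 − 11 = 34

34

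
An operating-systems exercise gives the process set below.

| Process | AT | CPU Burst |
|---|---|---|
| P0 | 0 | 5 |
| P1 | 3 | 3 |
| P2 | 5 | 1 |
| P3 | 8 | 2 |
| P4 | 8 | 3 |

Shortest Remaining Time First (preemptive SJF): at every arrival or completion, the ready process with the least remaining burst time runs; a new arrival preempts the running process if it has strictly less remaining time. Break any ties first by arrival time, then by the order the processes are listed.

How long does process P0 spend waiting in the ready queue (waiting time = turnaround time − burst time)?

0

Schedule: | P0 0-5 | P2 5-6 | P1 6-9 | P3 9-11 | P4 11-14 |
Completion: P0=5  P1=9  P2=6  P3=11  P4=14
Turnaround (C−A): P0=5  P1=6  P2=1  P3=3  P4=6
Waiting(P0) = turnaround − burst = 5 − 5 = 0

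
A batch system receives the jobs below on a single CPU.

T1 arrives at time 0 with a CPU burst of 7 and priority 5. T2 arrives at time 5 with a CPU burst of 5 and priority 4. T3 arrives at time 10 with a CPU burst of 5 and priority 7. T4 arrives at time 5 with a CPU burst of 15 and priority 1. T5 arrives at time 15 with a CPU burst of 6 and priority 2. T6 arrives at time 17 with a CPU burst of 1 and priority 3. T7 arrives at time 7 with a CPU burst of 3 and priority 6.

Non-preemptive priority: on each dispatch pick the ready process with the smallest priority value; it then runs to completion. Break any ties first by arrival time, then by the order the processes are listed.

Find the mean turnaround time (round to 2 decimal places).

Timeline: | T1 0-7 | T4 7-22 | T5 22-28 | T6 28-29 | T2 29-34 | T7 34-37 | T3 37-42 |
Completion: T1=7  T2=34  T3=42  T4=22  T5=28  T6=29  T7=37
Turnaround times: T1=7, T2=29, T3=32, T4=17, T5=13, T6=12, T7=30
Average turnaround = (7+29+32+17+13+12+30) / 7 = 140/7 = 20.00

20.00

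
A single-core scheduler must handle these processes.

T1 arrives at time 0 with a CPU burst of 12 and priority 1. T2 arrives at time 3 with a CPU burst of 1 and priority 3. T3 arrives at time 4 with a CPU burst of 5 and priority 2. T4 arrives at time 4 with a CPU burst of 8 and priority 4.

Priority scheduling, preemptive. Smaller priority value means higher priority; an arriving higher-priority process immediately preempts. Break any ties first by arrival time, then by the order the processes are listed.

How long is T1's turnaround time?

Schedule: | T1 0-12 | T3 12-17 | T2 17-18 | T4 18-26 |
Completion: T1=12  T2=18  T3=17  T4=26
Turnaround(T1) = completion − arrival = 12 − 0 = 12

12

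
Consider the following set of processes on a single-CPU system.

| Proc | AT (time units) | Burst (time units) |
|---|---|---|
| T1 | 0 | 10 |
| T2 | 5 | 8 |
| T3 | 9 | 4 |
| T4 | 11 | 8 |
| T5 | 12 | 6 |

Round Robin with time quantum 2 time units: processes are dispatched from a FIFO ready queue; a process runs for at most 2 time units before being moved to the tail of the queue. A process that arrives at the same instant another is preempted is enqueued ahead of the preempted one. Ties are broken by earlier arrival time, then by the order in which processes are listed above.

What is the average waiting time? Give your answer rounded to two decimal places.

Schedule: | T1 0-6 | T2 6-8 | T1 8-10 | T2 10-12 | T3 12-14 | T1 14-16 | T4 16-18 | T5 18-20 | T2 20-22 | T3 22-24 | T4 24-26 | T5 26-28 | T2 28-30 | T4 30-32 | T5 32-34 | T4 34-36 |
Completion: T1=16  T2=30  T3=24  T4=36  T5=34
Waiting times: T1=6, T2=17, T3=11, T4=17, T5=16
Average waiting = (6+17+11+17+16) / 5 = 67/5 = 13.40

13.40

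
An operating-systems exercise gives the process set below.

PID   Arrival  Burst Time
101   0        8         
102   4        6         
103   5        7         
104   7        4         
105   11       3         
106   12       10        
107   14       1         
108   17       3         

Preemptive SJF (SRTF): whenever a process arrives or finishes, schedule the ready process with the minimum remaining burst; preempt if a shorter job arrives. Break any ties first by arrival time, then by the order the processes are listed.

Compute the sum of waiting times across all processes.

Gantt: | 101 0-8 | 104 8-12 | 105 12-15 | 107 15-16 | 102 16-17 | 108 17-20 | 102 20-25 | 103 25-32 | 106 32-42 |
Completion: 101=8  102=25  103=32  104=12  105=15  106=42  107=16  108=20
Waiting = turnaround − burst: 101=0, 102=15, 103=20, 104=1, 105=1, 106=20, 107=1, 108=0
Total waiting = 0 + 15 + 20 + 1 + 1 + 20 + 1 + 0 = 58

58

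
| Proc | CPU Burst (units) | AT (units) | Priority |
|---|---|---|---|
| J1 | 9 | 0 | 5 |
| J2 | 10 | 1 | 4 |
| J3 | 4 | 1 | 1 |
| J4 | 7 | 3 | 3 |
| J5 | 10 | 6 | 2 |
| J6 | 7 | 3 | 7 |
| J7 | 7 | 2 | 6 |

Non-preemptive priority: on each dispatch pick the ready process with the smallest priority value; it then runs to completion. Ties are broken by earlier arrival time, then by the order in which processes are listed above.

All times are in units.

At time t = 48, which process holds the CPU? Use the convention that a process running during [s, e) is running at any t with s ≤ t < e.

Schedule: | J1 0-9 | J3 9-13 | J5 13-23 | J4 23-30 | J2 30-40 | J7 40-47 | J6 47-54 |
Completion: J1=9  J2=40  J3=13  J4=30  J5=23  J6=54  J7=47
Turnaround (C−A): J1=9  J2=39  J3=12  J4=27  J5=17  J6=51  J7=45

J6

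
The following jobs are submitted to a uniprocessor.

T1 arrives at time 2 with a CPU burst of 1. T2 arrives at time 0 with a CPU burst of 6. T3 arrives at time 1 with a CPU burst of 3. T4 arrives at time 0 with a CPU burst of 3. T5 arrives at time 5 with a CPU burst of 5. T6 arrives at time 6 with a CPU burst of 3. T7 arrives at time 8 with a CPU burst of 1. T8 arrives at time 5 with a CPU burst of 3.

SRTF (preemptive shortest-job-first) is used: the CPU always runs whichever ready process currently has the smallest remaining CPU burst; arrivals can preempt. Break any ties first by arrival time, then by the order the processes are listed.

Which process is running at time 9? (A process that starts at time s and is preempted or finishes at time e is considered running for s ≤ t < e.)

Schedule: | T4 0-3 | T1 3-4 | T3 4-7 | T8 7-8 | T7 8-9 | T8 9-11 | T6 11-14 | T5 14-19 | T2 19-25 |
Completion: T1=4  T2=25  T3=7  T4=3  T5=19  T6=14  T7=9  T8=11
Turnaround (C−A): T1=2  T2=25  T3=6  T4=3  T5=14  T6=8  T7=1  T8=6

T8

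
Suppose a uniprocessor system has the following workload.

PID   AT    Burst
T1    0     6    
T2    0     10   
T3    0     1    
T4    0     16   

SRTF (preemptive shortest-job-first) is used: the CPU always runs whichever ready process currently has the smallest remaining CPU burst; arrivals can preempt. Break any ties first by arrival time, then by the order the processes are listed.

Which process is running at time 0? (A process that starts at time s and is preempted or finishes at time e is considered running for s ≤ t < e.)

Timeline: | T3 0-1 | T1 1-7 | T2 7-17 | T4 17-33 |
Completion: T1=7  T2=17  T3=1  T4=33
Turnaround (C−A): T1=7  T2=17  T3=1  T4=33

T3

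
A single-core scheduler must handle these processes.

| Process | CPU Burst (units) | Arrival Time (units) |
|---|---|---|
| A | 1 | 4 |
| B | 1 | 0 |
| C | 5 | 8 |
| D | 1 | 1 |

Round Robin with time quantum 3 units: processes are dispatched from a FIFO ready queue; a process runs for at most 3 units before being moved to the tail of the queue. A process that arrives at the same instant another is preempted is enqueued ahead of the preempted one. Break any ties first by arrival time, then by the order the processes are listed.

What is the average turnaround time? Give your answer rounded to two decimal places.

2.00

Timeline: | B 0-1 | D 1-2 | idle 2-4 | A 4-5 | idle 5-8 | C 8-13 |
Completion: A=5  B=1  C=13  D=2
Turnaround times: A=1, B=1, C=5, D=1
Average turnaround = (1+1+5+1) / 4 = 8/4 = 2.00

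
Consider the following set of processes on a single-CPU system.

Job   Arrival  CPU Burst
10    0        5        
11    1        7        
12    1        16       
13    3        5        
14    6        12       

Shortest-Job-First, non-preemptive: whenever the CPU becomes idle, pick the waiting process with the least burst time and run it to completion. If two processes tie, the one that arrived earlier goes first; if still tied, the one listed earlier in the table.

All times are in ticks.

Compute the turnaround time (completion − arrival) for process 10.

5

Timeline: | 10 0-5 | 13 5-10 | 11 10-17 | 14 17-29 | 12 29-45 |
Completion: 10=5  11=17  12=45  13=10  14=29
Turnaround (C−A): 10=5  11=16  12=44  13=7  14=23
Turnaround(10) = completion − arrival = 5 − 0 = 5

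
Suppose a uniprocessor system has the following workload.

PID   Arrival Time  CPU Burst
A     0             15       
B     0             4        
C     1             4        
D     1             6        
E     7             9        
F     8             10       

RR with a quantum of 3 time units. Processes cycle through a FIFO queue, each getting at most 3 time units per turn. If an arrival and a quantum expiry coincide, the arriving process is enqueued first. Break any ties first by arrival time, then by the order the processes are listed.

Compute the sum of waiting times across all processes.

136

Gantt: | A 0-3 | B 3-6 | C 6-9 | D 9-12 | A 12-15 | B 15-16 | E 16-19 | F 19-22 | C 22-23 | D 23-26 | A 26-29 | E 29-32 | F 32-35 | A 35-38 | E 38-41 | F 41-44 | A 44-47 | F 47-48 |
Completion: A=47  B=16  C=23  D=26  E=41  F=48
Turnaround (C−A): A=47  B=16  C=22  D=25  E=34  F=40
Waiting = turnaround − burst: A=32, B=12, C=18, D=19, E=25, F=30
Total waiting = 32 + 12 + 18 + 19 + 25 + 30 = 136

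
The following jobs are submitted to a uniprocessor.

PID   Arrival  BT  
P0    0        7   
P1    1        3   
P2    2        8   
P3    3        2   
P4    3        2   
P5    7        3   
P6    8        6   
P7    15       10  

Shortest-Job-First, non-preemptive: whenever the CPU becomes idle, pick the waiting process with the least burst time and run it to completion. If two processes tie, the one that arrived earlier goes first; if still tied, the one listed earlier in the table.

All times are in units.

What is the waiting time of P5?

Schedule: | P0 0-7 | P3 7-9 | P4 9-11 | P1 11-14 | P5 14-17 | P6 17-23 | P2 23-31 | P7 31-41 |
Completion: P0=7  P1=14  P2=31  P3=9  P4=11  P5=17  P6=23  P7=41
Turnaround (C−A): P0=7  P1=13  P2=29  P3=6  P4=8  P5=10  P6=15  P7=26
Waiting(P5) = turnaround − burst = 10 − 3 = 7

7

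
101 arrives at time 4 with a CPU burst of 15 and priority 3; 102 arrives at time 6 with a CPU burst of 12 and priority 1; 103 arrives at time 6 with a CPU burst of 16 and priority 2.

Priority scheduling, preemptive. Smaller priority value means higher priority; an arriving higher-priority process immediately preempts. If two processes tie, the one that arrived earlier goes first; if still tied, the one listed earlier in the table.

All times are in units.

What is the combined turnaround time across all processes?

83

Timeline: | idle 0-4 | 101 4-6 | 102 6-18 | 103 18-34 | 101 34-47 |
Completion: 101=47  102=18  103=34
Turnaround = completion − arrival: 101=43, 102=12, 103=28
Total turnaround = 43 + 12 + 28 = 83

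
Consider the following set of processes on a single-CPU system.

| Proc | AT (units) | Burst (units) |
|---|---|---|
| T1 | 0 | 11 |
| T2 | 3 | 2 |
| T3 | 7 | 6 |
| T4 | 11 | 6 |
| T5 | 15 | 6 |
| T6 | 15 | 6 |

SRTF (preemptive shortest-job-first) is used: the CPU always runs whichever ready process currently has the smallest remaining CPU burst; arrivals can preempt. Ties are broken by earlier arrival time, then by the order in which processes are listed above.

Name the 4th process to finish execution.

Schedule: | T1 0-3 | T2 3-5 | T1 5-13 | T3 13-19 | T4 19-25 | T5 25-31 | T6 31-37 |
Completion: T1=13  T2=5  T3=19  T4=25  T5=31  T6=37
Turnaround (C−A): T1=13  T2=2  T3=12  T4=14  T5=16  T6=22
Finish order: T2 → T1 → T3 → T4 → T5 → T6

T4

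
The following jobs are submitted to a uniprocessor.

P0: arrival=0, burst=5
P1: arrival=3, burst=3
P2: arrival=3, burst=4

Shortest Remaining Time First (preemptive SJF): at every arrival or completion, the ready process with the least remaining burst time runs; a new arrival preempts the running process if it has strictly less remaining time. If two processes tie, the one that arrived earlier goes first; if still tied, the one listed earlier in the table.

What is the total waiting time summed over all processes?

Timeline: | P0 0-5 | P1 5-8 | P2 8-12 |
Completion: P0=5  P1=8  P2=12
Turnaround (C−A): P0=5  P1=5  P2=9
Waiting = turnaround − burst: P0=0, P1=2, P2=5
Total waiting = 0 + 2 + 5 = 7

7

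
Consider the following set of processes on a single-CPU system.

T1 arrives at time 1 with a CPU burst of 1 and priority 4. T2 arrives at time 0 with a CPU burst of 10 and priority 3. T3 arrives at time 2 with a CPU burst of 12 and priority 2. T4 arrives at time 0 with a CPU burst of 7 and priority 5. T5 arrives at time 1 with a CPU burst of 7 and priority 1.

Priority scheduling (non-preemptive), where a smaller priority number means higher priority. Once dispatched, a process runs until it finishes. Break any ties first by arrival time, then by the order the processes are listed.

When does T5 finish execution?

Gantt: | T2 0-10 | T5 10-17 | T3 17-29 | T1 29-30 | T4 30-37 |
Completion: T1=30  T2=10  T3=29  T4=37  T5=17
Turnaround (C−A): T1=29  T2=10  T3=27  T4=37  T5=16

17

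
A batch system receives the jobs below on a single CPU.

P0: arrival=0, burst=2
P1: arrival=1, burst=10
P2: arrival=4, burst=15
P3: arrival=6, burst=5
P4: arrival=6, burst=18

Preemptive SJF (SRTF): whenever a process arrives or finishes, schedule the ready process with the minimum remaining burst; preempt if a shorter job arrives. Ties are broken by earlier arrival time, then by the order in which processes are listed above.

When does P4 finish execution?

50

Timeline: | P0 0-2 | P1 2-6 | P3 6-11 | P1 11-17 | P2 17-32 | P4 32-50 |
Completion: P0=2  P1=17  P2=32  P3=11  P4=50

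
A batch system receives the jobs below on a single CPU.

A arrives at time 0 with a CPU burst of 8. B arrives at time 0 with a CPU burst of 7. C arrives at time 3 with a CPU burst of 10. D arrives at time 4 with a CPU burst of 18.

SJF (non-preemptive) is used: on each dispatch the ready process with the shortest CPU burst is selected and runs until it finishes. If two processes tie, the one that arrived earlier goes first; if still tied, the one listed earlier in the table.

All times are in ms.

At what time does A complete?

15

Schedule: | B 0-7 | A 7-15 | C 15-25 | D 25-43 |
Completion: A=15  B=7  C=25  D=43
Turnaround (C−A): A=15  B=7  C=22  D=39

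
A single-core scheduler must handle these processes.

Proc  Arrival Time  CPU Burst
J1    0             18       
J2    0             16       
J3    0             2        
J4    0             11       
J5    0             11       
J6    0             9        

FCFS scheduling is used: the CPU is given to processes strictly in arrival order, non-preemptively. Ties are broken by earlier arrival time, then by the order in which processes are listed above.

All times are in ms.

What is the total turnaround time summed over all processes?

260

Schedule: | J1 0-18 | J2 18-34 | J3 34-36 | J4 36-47 | J5 47-58 | J6 58-67 |
Completion: J1=18  J2=34  J3=36  J4=47  J5=58  J6=67
Turnaround (C−A): J1=18  J2=34  J3=36  J4=47  J5=58  J6=67
Turnaround = completion − arrival: J1=18, J2=34, J3=36, J4=47, J5=58, J6=67
Total turnaround = 18 + 34 + 36 + 47 + 58 + 67 = 260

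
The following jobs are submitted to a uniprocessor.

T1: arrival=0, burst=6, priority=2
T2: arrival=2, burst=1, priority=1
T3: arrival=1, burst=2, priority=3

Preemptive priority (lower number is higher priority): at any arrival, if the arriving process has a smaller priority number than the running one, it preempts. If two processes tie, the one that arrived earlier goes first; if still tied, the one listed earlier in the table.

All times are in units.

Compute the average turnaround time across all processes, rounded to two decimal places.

Schedule: | T1 0-2 | T2 2-3 | T1 3-7 | T3 7-9 |
Completion: T1=7  T2=3  T3=9
Turnaround (C−A): T1=7  T2=1  T3=8
Turnaround times: T1=7, T2=1, T3=8
Average turnaround = (7+1+8) / 3 = 16/3 = 5.33

5.33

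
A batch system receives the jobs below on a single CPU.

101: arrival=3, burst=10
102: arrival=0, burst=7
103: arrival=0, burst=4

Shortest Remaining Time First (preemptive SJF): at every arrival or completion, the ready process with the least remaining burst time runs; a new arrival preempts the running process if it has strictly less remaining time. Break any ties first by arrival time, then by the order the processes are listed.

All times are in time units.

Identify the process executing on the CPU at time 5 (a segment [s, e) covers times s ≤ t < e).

Gantt: | 103 0-4 | 102 4-11 | 101 11-21 |
Completion: 101=21  102=11  103=4

102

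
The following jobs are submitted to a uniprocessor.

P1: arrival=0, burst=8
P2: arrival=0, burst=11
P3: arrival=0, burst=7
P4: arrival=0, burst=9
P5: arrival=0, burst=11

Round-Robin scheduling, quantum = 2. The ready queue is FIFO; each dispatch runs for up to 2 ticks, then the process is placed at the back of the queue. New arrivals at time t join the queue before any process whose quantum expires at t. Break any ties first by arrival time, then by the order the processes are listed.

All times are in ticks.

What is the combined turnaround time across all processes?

Timeline: | P1 0-2 | P2 2-4 | P3 4-6 | P4 6-8 | P5 8-10 | P1 10-12 | P2 12-14 | P3 14-16 | P4 16-18 | P5 18-20 | P1 20-22 | P2 22-24 | P3 24-26 | P4 26-28 | P5 28-30 | P1 30-32 | P2 32-34 | P3 34-35 | P4 35-37 | P5 37-39 | P2 39-41 | P4 41-42 | P5 42-44 | P2 44-45 | P5 45-46 |
Completion: P1=32  P2=45  P3=35  P4=42  P5=46
Turnaround (C−A): P1=32  P2=45  P3=35  P4=42  P5=46
Turnaround = completion − arrival: P1=32, P2=45, P3=35, P4=42, P5=46
Total turnaround = 32 + 45 + 35 + 42 + 46 = 200

200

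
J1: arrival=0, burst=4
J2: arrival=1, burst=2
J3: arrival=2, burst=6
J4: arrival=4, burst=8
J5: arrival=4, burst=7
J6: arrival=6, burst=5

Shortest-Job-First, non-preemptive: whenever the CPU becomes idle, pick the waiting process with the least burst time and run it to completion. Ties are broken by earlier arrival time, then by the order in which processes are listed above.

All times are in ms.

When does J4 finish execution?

32

Timeline: | J1 0-4 | J2 4-6 | J6 6-11 | J3 11-17 | J5 17-24 | J4 24-32 |
Completion: J1=4  J2=6  J3=17  J4=32  J5=24  J6=11
Turnaround (C−A): J1=4  J2=5  J3=15  J4=28  J5=20  J6=5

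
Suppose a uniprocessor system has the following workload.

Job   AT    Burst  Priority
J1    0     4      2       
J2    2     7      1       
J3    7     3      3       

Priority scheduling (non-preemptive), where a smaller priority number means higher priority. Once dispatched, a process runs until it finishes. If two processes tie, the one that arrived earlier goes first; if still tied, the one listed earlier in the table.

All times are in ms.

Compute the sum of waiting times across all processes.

6

Schedule: | J1 0-4 | J2 4-11 | J3 11-14 |
Completion: J1=4  J2=11  J3=14
Turnaround (C−A): J1=4  J2=9  J3=7
Waiting = turnaround − burst: J1=0, J2=2, J3=4
Total waiting = 0 + 2 + 4 = 6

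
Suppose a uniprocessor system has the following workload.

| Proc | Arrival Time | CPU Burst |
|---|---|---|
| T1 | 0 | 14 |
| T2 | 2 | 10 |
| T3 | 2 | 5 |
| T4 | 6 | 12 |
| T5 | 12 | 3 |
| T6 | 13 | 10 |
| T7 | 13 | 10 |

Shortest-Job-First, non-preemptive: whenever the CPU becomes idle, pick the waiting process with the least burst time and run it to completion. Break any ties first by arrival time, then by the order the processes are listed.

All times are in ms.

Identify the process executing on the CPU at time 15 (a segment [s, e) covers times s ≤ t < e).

T5

Gantt: | T1 0-14 | T5 14-17 | T3 17-22 | T2 22-32 | T6 32-42 | T7 42-52 | T4 52-64 |
Completion: T1=14  T2=32  T3=22  T4=64  T5=17  T6=42  T7=52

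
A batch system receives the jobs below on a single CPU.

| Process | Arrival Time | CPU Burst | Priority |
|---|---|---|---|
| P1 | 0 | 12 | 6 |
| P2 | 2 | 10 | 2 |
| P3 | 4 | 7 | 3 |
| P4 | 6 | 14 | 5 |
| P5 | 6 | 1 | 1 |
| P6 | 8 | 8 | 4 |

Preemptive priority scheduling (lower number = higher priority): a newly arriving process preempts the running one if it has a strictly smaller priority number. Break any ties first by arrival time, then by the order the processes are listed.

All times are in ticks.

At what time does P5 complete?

Gantt: | P1 0-2 | P2 2-6 | P5 6-7 | P2 7-13 | P3 13-20 | P6 20-28 | P4 28-42 | P1 42-52 |
Completion: P1=52  P2=13  P3=20  P4=42  P5=7  P6=28
Turnaround (C−A): P1=52  P2=11  P3=16  P4=36  P5=1  P6=20

7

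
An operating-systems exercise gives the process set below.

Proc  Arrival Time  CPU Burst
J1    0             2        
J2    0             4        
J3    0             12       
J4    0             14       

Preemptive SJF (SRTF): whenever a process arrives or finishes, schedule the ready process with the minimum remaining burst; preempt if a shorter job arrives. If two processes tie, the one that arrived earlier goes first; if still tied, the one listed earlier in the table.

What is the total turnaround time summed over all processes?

Timeline: | J1 0-2 | J2 2-6 | J3 6-18 | J4 18-32 |
Completion: J1=2  J2=6  J3=18  J4=32
Turnaround (C−A): J1=2  J2=6  J3=18  J4=32
Turnaround = completion − arrival: J1=2, J2=6, J3=18, J4=32
Total turnaround = 2 + 6 + 18 + 32 = 58

58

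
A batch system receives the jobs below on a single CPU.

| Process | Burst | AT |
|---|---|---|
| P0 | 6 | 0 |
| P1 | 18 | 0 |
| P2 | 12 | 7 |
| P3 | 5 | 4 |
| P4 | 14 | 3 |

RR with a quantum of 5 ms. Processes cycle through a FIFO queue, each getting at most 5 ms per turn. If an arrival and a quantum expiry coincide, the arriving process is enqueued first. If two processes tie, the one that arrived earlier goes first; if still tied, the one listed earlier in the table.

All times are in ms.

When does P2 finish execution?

Schedule: | P0 0-5 | P1 5-10 | P4 10-15 | P3 15-20 | P0 20-21 | P2 21-26 | P1 26-31 | P4 31-36 | P2 36-41 | P1 41-46 | P4 46-50 | P2 50-52 | P1 52-55 |
Completion: P0=21  P1=55  P2=52  P3=20  P4=50
Turnaround (C−A): P0=21  P1=55  P2=45  P3=16  P4=47

52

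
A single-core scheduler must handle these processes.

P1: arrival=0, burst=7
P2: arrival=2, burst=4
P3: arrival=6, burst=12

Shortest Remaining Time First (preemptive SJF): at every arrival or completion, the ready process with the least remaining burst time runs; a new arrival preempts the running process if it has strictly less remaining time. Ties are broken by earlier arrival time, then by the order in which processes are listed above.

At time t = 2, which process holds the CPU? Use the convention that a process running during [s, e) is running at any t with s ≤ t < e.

P2

Gantt: | P1 0-2 | P2 2-6 | P1 6-11 | P3 11-23 |
Completion: P1=11  P2=6  P3=23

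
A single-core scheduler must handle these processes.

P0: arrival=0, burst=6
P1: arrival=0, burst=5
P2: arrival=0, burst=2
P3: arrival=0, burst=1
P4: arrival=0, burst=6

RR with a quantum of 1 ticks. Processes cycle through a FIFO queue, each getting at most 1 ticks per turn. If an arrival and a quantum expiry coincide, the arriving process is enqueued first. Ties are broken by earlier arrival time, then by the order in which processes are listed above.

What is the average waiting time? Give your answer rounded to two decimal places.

9.60

Timeline: | P0 0-1 | P1 1-2 | P2 2-3 | P3 3-4 | P4 4-5 | P0 5-6 | P1 6-7 | P2 7-8 | P4 8-9 | P0 9-10 | P1 10-11 | P4 11-12 | P0 12-13 | P1 13-14 | P4 14-15 | P0 15-16 | P1 16-17 | P4 17-18 | P0 18-19 | P4 19-20 |
Completion: P0=19  P1=17  P2=8  P3=4  P4=20
Turnaround (C−A): P0=19  P1=17  P2=8  P3=4  P4=20
Waiting times: P0=13, P1=12, P2=6, P3=3, P4=14
Average waiting = (13+12+6+3+14) / 5 = 48/5 = 9.60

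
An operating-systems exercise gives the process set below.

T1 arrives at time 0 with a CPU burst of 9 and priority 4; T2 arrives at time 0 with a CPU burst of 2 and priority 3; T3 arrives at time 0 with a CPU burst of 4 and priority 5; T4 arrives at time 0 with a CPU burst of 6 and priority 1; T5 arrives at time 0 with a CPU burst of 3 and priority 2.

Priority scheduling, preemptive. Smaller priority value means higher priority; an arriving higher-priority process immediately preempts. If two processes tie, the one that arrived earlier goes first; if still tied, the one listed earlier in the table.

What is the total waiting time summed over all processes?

Gantt: | T4 0-6 | T5 6-9 | T2 9-11 | T1 11-20 | T3 20-24 |
Completion: T1=20  T2=11  T3=24  T4=6  T5=9
Turnaround (C−A): T1=20  T2=11  T3=24  T4=6  T5=9
Waiting = turnaround − burst: T1=11, T2=9, T3=20, T4=0, T5=6
Total waiting = 11 + 9 + 20 + 0 + 6 = 46

46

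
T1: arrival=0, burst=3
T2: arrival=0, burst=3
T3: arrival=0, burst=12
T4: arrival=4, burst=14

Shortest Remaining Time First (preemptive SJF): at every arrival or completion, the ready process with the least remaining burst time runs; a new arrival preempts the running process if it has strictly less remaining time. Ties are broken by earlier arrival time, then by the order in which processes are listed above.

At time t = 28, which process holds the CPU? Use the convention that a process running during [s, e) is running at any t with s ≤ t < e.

Schedule: | T1 0-3 | T2 3-6 | T3 6-18 | T4 18-32 |
Completion: T1=3  T2=6  T3=18  T4=32
Turnaround (C−A): T1=3  T2=6  T3=18  T4=28

T4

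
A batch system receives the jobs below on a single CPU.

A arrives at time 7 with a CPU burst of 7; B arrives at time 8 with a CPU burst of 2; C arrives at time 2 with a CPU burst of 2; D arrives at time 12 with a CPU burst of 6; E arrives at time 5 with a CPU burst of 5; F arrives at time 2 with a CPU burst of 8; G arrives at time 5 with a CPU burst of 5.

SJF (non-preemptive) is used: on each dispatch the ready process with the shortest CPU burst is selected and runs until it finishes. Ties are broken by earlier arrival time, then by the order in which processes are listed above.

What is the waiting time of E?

9

Gantt: | idle 0-2 | C 2-4 | F 4-12 | B 12-14 | E 14-19 | G 19-24 | D 24-30 | A 30-37 |
Completion: A=37  B=14  C=4  D=30  E=19  F=12  G=24
Waiting(E) = turnaround − burst = 14 − 5 = 9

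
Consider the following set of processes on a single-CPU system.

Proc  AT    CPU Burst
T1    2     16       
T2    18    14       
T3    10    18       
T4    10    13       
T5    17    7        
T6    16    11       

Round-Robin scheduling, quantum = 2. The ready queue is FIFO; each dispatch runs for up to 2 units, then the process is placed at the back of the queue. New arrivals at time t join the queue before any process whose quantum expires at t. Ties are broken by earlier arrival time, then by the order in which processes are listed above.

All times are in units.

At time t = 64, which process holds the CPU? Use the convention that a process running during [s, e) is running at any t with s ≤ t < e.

Timeline: | idle 0-2 | T1 2-10 | T3 10-12 | T4 12-14 | T1 14-16 | T3 16-18 | T4 18-20 | T6 20-22 | T1 22-24 | T5 24-26 | T2 26-28 | T3 28-30 | T4 30-32 | T6 32-34 | T1 34-36 | T5 36-38 | T2 38-40 | T3 40-42 | T4 42-44 | T6 44-46 | T1 46-48 | T5 48-50 | T2 50-52 | T3 52-54 | T4 54-56 | T6 56-58 | T5 58-59 | T2 59-61 | T3 61-63 | T4 63-65 | T6 65-67 | T2 67-69 | T3 69-71 | T4 71-72 | T6 72-73 | T2 73-75 | T3 75-77 | T2 77-79 | T3 79-81 |
Completion: T1=48  T2=79  T3=81  T4=72  T5=59  T6=73
Turnaround (C−A): T1=46  T2=61  T3=71  T4=62  T5=42  T6=57

T4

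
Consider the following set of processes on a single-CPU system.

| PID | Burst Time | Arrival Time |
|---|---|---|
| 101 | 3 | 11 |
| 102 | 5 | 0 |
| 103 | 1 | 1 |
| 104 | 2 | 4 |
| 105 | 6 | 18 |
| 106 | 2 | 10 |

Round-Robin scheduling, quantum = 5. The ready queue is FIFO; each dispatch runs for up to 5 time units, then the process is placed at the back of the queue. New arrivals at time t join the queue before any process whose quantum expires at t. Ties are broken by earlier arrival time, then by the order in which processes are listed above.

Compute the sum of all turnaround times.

26

Timeline: | 102 0-5 | 103 5-6 | 104 6-8 | idle 8-10 | 106 10-12 | 101 12-15 | idle 15-18 | 105 18-24 |
Completion: 101=15  102=5  103=6  104=8  105=24  106=12
Turnaround (C−A): 101=4  102=5  103=5  104=4  105=6  106=2
Turnaround = completion − arrival: 101=4, 102=5, 103=5, 104=4, 105=6, 106=2
Total turnaround = 4 + 5 + 5 + 4 + 6 + 2 = 26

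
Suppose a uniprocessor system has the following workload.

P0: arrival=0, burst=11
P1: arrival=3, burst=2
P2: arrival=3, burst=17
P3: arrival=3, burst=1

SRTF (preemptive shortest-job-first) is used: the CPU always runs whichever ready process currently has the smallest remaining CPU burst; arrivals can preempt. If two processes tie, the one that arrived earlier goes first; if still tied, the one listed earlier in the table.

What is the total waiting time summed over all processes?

15

Gantt: | P0 0-3 | P3 3-4 | P1 4-6 | P0 6-14 | P2 14-31 |
Completion: P0=14  P1=6  P2=31  P3=4
Turnaround (C−A): P0=14  P1=3  P2=28  P3=1
Waiting = turnaround − burst: P0=3, P1=1, P2=11, P3=0
Total waiting = 3 + 1 + 11 + 0 = 15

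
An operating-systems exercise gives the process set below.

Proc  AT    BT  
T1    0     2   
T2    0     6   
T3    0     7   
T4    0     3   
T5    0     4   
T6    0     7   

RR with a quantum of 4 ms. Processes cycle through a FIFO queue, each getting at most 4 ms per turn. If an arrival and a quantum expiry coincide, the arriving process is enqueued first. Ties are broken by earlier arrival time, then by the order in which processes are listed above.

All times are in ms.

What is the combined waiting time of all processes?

Schedule: | T1 0-2 | T2 2-6 | T3 6-10 | T4 10-13 | T5 13-17 | T6 17-21 | T2 21-23 | T3 23-26 | T6 26-29 |
Completion: T1=2  T2=23  T3=26  T4=13  T5=17  T6=29
Waiting = turnaround − burst: T1=0, T2=17, T3=19, T4=10, T5=13, T6=22
Total waiting = 0 + 17 + 19 + 10 + 13 + 22 = 81

81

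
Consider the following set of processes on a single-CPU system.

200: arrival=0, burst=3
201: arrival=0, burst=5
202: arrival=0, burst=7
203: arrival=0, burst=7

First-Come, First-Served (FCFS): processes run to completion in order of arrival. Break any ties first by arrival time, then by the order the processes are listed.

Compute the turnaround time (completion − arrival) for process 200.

3

Schedule: | 200 0-3 | 201 3-8 | 202 8-15 | 203 15-22 |
Completion: 200=3  201=8  202=15  203=22
Turnaround (C−A): 200=3  201=8  202=15  203=22
Turnaround(200) = completion − arrival = 3 − 0 = 3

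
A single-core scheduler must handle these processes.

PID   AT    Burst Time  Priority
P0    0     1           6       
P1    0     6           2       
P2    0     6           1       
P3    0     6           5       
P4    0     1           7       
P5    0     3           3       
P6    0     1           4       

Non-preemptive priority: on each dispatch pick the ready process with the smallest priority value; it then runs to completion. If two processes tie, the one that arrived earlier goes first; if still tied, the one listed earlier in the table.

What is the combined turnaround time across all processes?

118

Timeline: | P2 0-6 | P1 6-12 | P5 12-15 | P6 15-16 | P3 16-22 | P0 22-23 | P4 23-24 |
Completion: P0=23  P1=12  P2=6  P3=22  P4=24  P5=15  P6=16
Turnaround = completion − arrival: P0=23, P1=12, P2=6, P3=22, P4=24, P5=15, P6=16
Total turnaround = 23 + 12 + 6 + 22 + 24 + 15 + 16 = 118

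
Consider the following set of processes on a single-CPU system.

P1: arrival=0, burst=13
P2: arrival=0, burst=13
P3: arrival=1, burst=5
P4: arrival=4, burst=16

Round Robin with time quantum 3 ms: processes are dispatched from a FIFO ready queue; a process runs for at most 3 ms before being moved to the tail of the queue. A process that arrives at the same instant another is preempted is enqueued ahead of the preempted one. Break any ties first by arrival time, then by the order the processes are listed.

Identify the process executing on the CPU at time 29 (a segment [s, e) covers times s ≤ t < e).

Timeline: | P1 0-3 | P2 3-6 | P3 6-9 | P1 9-12 | P4 12-15 | P2 15-18 | P3 18-20 | P1 20-23 | P4 23-26 | P2 26-29 | P1 29-32 | P4 32-35 | P2 35-38 | P1 38-39 | P4 39-42 | P2 42-43 | P4 43-47 |
Completion: P1=39  P2=43  P3=20  P4=47

P1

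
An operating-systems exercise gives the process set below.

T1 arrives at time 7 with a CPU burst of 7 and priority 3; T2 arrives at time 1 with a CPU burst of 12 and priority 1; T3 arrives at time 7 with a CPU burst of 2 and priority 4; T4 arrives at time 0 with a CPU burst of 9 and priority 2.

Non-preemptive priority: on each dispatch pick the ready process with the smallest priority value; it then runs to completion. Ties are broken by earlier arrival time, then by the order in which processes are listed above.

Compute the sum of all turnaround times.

73

Gantt: | T4 0-9 | T2 9-21 | T1 21-28 | T3 28-30 |
Completion: T1=28  T2=21  T3=30  T4=9
Turnaround (C−A): T1=21  T2=20  T3=23  T4=9
Turnaround = completion − arrival: T1=21, T2=20, T3=23, T4=9
Total turnaround = 21 + 20 + 23 + 9 = 73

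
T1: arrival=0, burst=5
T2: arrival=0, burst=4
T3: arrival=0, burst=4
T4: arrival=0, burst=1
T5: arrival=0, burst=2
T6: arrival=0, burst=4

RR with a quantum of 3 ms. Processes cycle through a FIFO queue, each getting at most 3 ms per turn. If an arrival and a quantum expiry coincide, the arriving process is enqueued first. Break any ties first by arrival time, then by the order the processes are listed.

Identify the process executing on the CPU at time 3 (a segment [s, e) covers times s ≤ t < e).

Timeline: | T1 0-3 | T2 3-6 | T3 6-9 | T4 9-10 | T5 10-12 | T6 12-15 | T1 15-17 | T2 17-18 | T3 18-19 | T6 19-20 |
Completion: T1=17  T2=18  T3=19  T4=10  T5=12  T6=20
Turnaround (C−A): T1=17  T2=18  T3=19  T4=10  T5=12  T6=20

T2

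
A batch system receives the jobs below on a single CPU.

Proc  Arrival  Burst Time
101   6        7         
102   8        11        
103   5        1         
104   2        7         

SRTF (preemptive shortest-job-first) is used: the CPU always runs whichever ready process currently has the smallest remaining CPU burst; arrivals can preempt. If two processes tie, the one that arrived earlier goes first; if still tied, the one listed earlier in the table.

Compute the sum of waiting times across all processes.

Schedule: | idle 0-2 | 104 2-5 | 103 5-6 | 104 6-10 | 101 10-17 | 102 17-28 |
Completion: 101=17  102=28  103=6  104=10
Waiting = turnaround − burst: 101=4, 102=9, 103=0, 104=1
Total waiting = 4 + 9 + 0 + 1 = 14

14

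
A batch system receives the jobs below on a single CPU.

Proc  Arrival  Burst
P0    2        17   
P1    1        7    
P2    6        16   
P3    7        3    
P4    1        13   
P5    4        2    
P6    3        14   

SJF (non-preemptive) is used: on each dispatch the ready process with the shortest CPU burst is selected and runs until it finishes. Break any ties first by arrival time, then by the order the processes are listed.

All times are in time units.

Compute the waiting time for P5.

4

Schedule: | idle 0-1 | P1 1-8 | P5 8-10 | P3 10-13 | P4 13-26 | P6 26-40 | P2 40-56 | P0 56-73 |
Completion: P0=73  P1=8  P2=56  P3=13  P4=26  P5=10  P6=40
Turnaround (C−A): P0=71  P1=7  P2=50  P3=6  P4=25  P5=6  P6=37
Waiting(P5) = turnaround − burst = 6 − 2 = 4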